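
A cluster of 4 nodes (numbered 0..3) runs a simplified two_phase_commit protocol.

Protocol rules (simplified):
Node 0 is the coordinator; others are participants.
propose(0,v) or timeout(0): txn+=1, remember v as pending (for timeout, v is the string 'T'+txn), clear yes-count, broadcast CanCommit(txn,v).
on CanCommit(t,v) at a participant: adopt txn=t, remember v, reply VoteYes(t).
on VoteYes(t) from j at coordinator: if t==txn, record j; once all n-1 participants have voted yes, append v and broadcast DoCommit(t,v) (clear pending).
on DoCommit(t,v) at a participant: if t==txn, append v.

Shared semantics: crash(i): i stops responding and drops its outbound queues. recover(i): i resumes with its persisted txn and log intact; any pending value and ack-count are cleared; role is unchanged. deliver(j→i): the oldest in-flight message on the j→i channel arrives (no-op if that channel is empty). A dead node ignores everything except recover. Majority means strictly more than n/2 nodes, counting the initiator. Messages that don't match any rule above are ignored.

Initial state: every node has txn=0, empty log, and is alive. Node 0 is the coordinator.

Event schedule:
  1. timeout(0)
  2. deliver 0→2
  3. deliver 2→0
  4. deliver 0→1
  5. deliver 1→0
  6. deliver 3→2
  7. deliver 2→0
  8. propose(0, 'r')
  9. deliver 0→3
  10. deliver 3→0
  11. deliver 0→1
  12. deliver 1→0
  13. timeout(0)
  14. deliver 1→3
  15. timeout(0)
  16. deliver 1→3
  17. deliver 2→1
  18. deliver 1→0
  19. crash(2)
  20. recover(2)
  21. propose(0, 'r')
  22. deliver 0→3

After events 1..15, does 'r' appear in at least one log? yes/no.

step 1 timeout(0): 0={coor,t=1,log=-}
step 2 deliver 0→2: 2={part,t=1,log=-}
step 3 deliver 2→0: —
step 4 deliver 0→1: 1={part,t=1,log=-}
step 5 deliver 1→0: —
step 6 deliver 3→2: —
step 7 deliver 2→0: —
step 8 propose(0,'r'): 0={coor,t=2,log=-}
step 9 deliver 0→3: 3={part,t=1,log=-}
step 10 deliver 3→0: —
step 11 deliver 0→1: 1={part,t=2,log=-}
step 12 deliver 1→0: —
step 13 timeout(0): 0={coor,t=3,log=-}
step 14 deliver 1→3: —
step 15 timeout(0): 0={coor,t=4,log=-}

no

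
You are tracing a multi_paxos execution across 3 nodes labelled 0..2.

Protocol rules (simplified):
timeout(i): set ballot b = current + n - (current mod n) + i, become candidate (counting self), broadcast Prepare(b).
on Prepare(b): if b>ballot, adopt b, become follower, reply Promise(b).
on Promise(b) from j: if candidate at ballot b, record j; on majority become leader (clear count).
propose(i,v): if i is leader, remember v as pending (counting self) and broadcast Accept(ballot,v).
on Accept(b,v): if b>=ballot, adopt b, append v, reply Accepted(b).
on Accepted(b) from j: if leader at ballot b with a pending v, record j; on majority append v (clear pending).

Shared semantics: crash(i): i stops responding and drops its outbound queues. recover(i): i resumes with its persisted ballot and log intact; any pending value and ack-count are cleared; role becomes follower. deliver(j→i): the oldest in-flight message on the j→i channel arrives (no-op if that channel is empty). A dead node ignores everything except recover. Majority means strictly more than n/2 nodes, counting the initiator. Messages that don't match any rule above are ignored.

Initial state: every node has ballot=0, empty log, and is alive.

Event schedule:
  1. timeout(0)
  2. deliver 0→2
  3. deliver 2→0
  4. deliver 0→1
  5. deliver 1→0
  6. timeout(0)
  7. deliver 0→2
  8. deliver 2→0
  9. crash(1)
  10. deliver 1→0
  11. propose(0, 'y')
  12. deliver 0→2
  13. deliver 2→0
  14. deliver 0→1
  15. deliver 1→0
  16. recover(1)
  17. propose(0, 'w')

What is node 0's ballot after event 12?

after 1 — timeout(0): n0:cand/b3/[-]
after 2 — deliver 0→2: n2:foll/b3/[-]
after 3 — deliver 2→0: n0:lead/b3/[-]
after 4 — deliver 0→1: n1:foll/b3/[-]
after 5 — deliver 1→0: ·
after 6 — timeout(0): n0:cand/b6/[-]
after 7 — deliver 0→2: n2:foll/b6/[-]
after 8 — deliver 2→0: n0:lead/b6/[-]
after 9 — crash(1): n1:✗foll/b3/[-]
after 10 — deliver 1→0: ·
after 11 — propose(0,'y'): ·
after 12 — deliver 0→2: n2:foll/b6/[y]

6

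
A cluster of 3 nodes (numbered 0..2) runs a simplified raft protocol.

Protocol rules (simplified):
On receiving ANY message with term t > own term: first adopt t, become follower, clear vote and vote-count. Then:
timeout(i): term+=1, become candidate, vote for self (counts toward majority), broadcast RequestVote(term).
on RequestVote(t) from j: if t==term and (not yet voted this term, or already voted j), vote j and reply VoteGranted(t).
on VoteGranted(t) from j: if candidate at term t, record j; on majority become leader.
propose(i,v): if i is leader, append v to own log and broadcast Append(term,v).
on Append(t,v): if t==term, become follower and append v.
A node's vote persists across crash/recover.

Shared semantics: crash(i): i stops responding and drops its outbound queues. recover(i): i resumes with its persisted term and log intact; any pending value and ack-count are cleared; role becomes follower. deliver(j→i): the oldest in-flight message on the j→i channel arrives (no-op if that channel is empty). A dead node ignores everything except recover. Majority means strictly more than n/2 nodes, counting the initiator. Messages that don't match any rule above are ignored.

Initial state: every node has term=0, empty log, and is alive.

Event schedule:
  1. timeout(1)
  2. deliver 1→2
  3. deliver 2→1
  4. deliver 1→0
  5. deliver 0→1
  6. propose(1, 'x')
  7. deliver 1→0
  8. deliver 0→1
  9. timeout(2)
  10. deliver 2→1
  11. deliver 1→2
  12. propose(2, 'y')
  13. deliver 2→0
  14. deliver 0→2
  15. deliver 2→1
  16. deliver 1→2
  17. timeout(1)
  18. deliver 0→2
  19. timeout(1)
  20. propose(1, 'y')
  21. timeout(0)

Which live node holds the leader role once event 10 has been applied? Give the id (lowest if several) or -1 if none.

[1] timeout(1) → N1(cand t1 [-])
[2] deliver 1→2 → N2(foll t1 [-])
[3] deliver 2→1 → N1(lead t1 [-])
[4] deliver 1→0 → N0(foll t1 [-])
[5] deliver 0→1 → ∅
[6] propose(1,'x') → N1(lead t1 [x])
[7] deliver 1→0 → N0(foll t1 [x])
[8] deliver 0→1 → ∅
[9] timeout(2) → N2(cand t2 [-])
[10] deliver 2→1 → N1(foll t2 [x])

-1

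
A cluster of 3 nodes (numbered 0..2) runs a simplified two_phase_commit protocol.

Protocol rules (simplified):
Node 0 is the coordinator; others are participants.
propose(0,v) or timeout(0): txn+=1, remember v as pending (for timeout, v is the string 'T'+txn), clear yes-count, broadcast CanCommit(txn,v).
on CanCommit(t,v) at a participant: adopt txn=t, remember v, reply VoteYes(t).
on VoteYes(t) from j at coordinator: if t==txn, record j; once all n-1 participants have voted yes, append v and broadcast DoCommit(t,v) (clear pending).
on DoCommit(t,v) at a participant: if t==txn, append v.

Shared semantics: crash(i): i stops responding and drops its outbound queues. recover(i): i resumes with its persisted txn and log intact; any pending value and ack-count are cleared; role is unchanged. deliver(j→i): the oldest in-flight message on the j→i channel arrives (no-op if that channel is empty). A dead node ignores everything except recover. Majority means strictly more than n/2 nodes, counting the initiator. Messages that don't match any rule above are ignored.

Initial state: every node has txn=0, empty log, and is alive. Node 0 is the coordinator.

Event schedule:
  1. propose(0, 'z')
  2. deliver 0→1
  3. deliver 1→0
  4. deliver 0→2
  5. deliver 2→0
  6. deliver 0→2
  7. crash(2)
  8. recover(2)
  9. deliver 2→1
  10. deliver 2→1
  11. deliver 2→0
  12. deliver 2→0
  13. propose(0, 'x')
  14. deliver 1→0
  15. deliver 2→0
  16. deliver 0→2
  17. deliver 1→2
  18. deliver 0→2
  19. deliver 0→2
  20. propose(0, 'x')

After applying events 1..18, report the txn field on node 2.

1. propose(0,'z'):  <0:coor t1 ->
2. deliver 0→1:  <1:part t1 ->
3. deliver 1→0:  nop
4. deliver 0→2:  <2:part t1 ->
5. deliver 2→0:  <0:coor t1 z>
6. deliver 0→2:  <2:part t1 z>
7. crash(2):  <2:✗part t1 z>
8. recover(2):  <2:part t1 z>
9. deliver 2→1:  nop
10. deliver 2→1:  nop
11. deliver 2→0:  nop
12. deliver 2→0:  nop
13. propose(0,'x'):  <0:coor t2 z>
14. deliver 1→0:  nop
15. deliver 2→0:  nop
16. deliver 0→2:  <2:part t2 z>
17. deliver 1→2:  nop
18. deliver 0→2:  nop

2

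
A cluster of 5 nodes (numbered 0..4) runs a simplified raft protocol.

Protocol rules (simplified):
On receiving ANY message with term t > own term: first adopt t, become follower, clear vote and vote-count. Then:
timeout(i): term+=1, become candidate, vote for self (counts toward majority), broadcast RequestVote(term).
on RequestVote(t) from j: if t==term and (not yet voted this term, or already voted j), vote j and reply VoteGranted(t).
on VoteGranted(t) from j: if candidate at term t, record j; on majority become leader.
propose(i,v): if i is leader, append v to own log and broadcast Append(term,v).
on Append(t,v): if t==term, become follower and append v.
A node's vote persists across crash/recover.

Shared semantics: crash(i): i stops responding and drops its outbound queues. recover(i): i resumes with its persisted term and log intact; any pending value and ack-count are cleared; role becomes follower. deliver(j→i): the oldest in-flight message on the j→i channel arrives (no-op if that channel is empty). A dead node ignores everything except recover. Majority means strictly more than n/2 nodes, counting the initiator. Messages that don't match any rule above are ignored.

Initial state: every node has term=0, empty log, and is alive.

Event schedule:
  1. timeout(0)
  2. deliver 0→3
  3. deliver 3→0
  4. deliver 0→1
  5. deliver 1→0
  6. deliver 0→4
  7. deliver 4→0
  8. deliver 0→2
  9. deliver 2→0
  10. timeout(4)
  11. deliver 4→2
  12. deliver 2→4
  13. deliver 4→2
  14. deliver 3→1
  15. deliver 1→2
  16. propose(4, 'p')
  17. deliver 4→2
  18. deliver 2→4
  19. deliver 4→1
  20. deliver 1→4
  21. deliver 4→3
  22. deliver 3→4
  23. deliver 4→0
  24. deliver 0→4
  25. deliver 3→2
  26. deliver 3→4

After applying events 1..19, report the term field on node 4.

2

[1] timeout(0) → N0(cand t1 [-])
[2] deliver 0→3 → N3(foll t1 [-])
[3] deliver 3→0 → ∅
[4] deliver 0→1 → N1(foll t1 [-])
[5] deliver 1→0 → N0(lead t1 [-])
[6] deliver 0→4 → N4(foll t1 [-])
[7] deliver 4→0 → ∅
[8] deliver 0→2 → N2(foll t1 [-])
[9] deliver 2→0 → ∅
[10] timeout(4) → N4(cand t2 [-])
[11] deliver 4→2 → N2(foll t2 [-])
[12] deliver 2→4 → ∅
[13] deliver 4→2 → ∅
[14] deliver 3→1 → ∅
[15] deliver 1→2 → ∅
[16] propose(4,'p') → ∅
[17] deliver 4→2 → ∅
[18] deliver 2→4 → ∅
[19] deliver 4→1 → N1(foll t2 [-])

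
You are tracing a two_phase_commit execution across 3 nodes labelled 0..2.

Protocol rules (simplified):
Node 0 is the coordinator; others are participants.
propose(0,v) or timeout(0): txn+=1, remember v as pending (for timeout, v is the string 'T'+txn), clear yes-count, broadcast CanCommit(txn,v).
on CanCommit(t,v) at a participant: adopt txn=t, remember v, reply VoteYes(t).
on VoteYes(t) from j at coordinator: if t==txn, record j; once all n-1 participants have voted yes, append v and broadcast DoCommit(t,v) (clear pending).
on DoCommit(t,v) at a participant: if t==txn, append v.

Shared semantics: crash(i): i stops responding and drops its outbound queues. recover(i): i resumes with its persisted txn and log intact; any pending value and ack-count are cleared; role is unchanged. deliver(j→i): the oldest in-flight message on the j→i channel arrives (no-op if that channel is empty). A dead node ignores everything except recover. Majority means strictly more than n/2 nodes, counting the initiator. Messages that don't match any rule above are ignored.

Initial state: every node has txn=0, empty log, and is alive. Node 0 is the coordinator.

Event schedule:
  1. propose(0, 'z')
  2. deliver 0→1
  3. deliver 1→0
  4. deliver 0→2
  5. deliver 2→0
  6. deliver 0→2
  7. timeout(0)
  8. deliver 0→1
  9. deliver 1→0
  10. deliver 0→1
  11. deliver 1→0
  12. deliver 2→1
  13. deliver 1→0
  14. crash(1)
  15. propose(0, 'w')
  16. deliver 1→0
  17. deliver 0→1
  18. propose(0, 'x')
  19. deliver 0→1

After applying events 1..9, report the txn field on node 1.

1

step 1 propose(0,'z'): 0={coor,t=1,log=-}
step 2 deliver 0→1: 1={part,t=1,log=-}
step 3 deliver 1→0: —
step 4 deliver 0→2: 2={part,t=1,log=-}
step 5 deliver 2→0: 0={coor,t=1,log=z}
step 6 deliver 0→2: 2={part,t=1,log=z}
step 7 timeout(0): 0={coor,t=2,log=z}
step 8 deliver 0→1: 1={part,t=1,log=z}
step 9 deliver 1→0: —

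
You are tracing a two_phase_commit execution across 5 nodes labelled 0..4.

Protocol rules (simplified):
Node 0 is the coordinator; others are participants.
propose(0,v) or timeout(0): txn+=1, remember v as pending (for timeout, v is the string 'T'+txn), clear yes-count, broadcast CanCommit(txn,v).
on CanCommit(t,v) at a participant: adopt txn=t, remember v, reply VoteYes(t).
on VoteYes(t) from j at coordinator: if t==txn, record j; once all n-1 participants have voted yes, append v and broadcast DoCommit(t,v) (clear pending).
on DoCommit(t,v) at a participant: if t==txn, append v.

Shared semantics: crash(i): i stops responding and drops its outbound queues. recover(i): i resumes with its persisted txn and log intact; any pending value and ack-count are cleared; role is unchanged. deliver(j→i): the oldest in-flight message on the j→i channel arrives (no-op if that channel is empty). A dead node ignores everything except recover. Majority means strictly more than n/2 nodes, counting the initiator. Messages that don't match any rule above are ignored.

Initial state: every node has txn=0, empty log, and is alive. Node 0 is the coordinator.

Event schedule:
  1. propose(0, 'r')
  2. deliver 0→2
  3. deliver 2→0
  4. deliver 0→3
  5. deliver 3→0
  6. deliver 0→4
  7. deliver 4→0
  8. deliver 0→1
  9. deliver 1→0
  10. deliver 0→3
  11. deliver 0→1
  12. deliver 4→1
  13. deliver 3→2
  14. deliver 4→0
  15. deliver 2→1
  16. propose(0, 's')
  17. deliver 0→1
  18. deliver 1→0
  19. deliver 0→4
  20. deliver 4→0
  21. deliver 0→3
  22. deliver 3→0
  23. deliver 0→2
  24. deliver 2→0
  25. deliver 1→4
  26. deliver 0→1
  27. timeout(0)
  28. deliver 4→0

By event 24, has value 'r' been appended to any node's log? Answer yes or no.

step 1 propose(0,'r'): 0={coor,t=1,log=-}
step 2 deliver 0→2: 2={part,t=1,log=-}
step 3 deliver 2→0: —
step 4 deliver 0→3: 3={part,t=1,log=-}
step 5 deliver 3→0: —
step 6 deliver 0→4: 4={part,t=1,log=-}
step 7 deliver 4→0: —
step 8 deliver 0→1: 1={part,t=1,log=-}
step 9 deliver 1→0: 0={coor,t=1,log=r}
step 10 deliver 0→3: 3={part,t=1,log=r}
step 11 deliver 0→1: 1={part,t=1,log=r}
step 12 deliver 4→1: —
step 13 deliver 3→2: —
step 14 deliver 4→0: —
step 15 deliver 2→1: —
step 16 propose(0,'s'): 0={coor,t=2,log=r}
step 17 deliver 0→1: 1={part,t=2,log=r}
step 18 deliver 1→0: —
step 19 deliver 0→4: 4={part,t=1,log=r}
step 20 deliver 4→0: —
step 21 deliver 0→3: 3={part,t=2,log=r}
step 22 deliver 3→0: —
step 23 deliver 0→2: 2={part,t=1,log=r}
step 24 deliver 2→0: —

yes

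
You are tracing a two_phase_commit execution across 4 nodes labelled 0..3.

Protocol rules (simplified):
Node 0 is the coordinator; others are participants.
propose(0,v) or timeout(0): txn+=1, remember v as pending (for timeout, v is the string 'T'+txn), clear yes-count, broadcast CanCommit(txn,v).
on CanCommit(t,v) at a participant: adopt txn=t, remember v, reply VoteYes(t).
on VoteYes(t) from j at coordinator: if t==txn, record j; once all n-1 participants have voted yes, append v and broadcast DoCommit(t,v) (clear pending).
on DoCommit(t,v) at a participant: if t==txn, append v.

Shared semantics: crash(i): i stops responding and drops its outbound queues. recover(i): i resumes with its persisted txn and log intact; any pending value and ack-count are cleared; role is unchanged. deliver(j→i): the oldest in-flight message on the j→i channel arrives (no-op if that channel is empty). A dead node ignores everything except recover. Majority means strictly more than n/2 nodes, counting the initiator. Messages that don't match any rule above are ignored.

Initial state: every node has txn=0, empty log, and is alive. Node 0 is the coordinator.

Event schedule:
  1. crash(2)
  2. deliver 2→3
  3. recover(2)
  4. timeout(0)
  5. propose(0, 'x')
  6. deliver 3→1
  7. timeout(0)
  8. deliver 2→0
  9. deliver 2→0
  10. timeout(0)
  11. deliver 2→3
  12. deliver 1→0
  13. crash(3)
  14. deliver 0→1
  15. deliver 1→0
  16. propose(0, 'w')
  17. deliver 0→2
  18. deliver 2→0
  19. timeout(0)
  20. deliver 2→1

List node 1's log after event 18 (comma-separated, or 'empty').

empty

1. crash(2):  <2:✗part t0 ->
2. deliver 2→3:  nop
3. recover(2):  <2:part t0 ->
4. timeout(0):  <0:coor t1 ->
5. propose(0,'x'):  <0:coor t2 ->
6. deliver 3→1:  nop
7. timeout(0):  <0:coor t3 ->
8. deliver 2→0:  nop
9. deliver 2→0:  nop
10. timeout(0):  <0:coor t4 ->
11. deliver 2→3:  nop
12. deliver 1→0:  nop
13. crash(3):  <3:✗part t0 ->
14. deliver 0→1:  <1:part t1 ->
15. deliver 1→0:  nop
16. propose(0,'w'):  <0:coor t5 ->
17. deliver 0→2:  <2:part t1 ->
18. deliver 2→0:  nop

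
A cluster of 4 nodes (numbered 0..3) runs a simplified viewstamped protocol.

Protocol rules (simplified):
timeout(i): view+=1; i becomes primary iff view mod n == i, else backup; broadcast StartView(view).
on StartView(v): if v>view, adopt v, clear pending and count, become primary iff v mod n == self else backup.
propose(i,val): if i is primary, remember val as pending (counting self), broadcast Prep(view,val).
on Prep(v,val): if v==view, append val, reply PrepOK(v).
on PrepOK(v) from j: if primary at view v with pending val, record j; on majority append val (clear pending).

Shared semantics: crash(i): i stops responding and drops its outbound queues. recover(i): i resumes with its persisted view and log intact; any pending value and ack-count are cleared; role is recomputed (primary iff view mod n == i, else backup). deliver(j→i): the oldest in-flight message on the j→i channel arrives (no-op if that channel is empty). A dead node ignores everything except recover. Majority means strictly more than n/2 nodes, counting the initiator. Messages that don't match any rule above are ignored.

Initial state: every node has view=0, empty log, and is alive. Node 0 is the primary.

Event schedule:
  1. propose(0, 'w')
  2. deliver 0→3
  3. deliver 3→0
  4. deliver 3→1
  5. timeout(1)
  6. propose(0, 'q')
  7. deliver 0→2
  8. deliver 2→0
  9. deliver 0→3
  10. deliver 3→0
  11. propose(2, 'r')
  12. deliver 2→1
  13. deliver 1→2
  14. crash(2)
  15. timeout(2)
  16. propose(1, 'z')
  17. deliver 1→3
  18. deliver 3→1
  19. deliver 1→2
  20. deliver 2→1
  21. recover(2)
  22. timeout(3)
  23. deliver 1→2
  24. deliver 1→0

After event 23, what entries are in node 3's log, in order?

w,q

e1 propose(0,'w'): ·
e2 deliver 0→3: 3[back,v=0,w]
e3 deliver 3→0: ·
e4 deliver 3→1: ·
e5 timeout(1): 1[prim,v=1,-]
e6 propose(0,'q'): ·
e7 deliver 0→2: 2[back,v=0,w]
e8 deliver 2→0: ·
e9 deliver 0→3: 3[back,v=0,w,q]
e10 deliver 3→0: 0[prim,v=0,q]
e11 propose(2,'r'): ·
e12 deliver 2→1: ·
e13 deliver 1→2: 2[back,v=1,w]
e14 crash(2): 2[✗back,v=1,w]
e15 timeout(2): ·
e16 propose(1,'z'): ·
e17 deliver 1→3: 3[back,v=1,w,q]
e18 deliver 3→1: ·
e19 deliver 1→2: ·
e20 deliver 2→1: ·
e21 recover(2): 2[back,v=1,w]
e22 timeout(3): 3[back,v=2,w,q]
e23 deliver 1→2: 2[back,v=1,w,z]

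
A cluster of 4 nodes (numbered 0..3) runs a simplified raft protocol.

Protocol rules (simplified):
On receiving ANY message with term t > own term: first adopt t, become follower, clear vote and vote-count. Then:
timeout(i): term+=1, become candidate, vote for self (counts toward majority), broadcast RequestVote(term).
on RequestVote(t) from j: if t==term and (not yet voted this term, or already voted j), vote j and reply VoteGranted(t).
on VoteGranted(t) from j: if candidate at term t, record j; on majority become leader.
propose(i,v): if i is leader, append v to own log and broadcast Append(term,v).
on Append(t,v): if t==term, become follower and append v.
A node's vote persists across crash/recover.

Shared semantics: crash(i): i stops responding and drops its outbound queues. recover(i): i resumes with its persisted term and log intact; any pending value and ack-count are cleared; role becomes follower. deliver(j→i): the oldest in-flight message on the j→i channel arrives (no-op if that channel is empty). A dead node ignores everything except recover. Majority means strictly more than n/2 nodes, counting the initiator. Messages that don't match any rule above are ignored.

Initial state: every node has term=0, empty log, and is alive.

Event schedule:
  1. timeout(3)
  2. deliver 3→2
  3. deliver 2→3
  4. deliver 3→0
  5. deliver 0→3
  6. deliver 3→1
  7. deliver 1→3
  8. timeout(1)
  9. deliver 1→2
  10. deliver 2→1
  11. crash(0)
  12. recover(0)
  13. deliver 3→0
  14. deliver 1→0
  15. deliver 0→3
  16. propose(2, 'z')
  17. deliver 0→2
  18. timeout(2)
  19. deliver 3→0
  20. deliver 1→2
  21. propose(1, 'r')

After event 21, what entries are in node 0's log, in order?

[1] timeout(3) → N3(cand t1 [-])
[2] deliver 3→2 → N2(foll t1 [-])
[3] deliver 2→3 → ∅
[4] deliver 3→0 → N0(foll t1 [-])
[5] deliver 0→3 → N3(lead t1 [-])
[6] deliver 3→1 → N1(foll t1 [-])
[7] deliver 1→3 → ∅
[8] timeout(1) → N1(cand t2 [-])
[9] deliver 1→2 → N2(foll t2 [-])
[10] deliver 2→1 → ∅
[11] crash(0) → N0(✗foll t1 [-])
[12] recover(0) → N0(foll t1 [-])
[13] deliver 3→0 → ∅
[14] deliver 1→0 → N0(foll t2 [-])
[15] deliver 0→3 → ∅
[16] propose(2,'z') → ∅
[17] deliver 0→2 → ∅
[18] timeout(2) → N2(cand t3 [-])
[19] deliver 3→0 → ∅
[20] deliver 1→2 → ∅
[21] propose(1,'r') → ∅

empty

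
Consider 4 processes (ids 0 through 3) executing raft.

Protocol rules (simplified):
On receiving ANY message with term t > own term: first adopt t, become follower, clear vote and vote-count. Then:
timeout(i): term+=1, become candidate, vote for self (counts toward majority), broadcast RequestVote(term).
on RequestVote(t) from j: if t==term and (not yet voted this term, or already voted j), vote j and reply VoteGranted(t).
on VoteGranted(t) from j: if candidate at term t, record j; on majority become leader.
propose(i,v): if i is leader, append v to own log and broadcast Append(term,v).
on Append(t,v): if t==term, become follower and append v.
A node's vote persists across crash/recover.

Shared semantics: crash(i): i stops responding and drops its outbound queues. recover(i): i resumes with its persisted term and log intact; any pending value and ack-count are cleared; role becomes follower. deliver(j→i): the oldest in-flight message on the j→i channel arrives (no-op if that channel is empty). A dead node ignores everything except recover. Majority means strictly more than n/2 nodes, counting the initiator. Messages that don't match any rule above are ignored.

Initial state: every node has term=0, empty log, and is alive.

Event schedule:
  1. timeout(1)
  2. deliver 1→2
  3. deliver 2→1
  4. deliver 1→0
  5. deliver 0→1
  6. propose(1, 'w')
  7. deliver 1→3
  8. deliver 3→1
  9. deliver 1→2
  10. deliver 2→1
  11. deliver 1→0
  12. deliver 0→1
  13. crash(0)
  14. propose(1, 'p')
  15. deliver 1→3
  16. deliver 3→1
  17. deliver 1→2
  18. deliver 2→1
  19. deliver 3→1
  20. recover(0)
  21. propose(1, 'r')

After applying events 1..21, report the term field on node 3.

step 1 timeout(1): 1={cand,t=1,log=-}
step 2 deliver 1→2: 2={foll,t=1,log=-}
step 3 deliver 2→1: —
step 4 deliver 1→0: 0={foll,t=1,log=-}
step 5 deliver 0→1: 1={lead,t=1,log=-}
step 6 propose(1,'w'): 1={lead,t=1,log=w}
step 7 deliver 1→3: 3={foll,t=1,log=-}
step 8 deliver 3→1: —
step 9 deliver 1→2: 2={foll,t=1,log=w}
step 10 deliver 2→1: —
step 11 deliver 1→0: 0={foll,t=1,log=w}
step 12 deliver 0→1: —
step 13 crash(0): 0={✗foll,t=1,log=w}
step 14 propose(1,'p'): 1={lead,t=1,log=w,p}
step 15 deliver 1→3: 3={foll,t=1,log=w}
step 16 deliver 3→1: —
step 17 deliver 1→2: 2={foll,t=1,log=w,p}
step 18 deliver 2→1: —
step 19 deliver 3→1: —
step 20 recover(0): 0={foll,t=1,log=w}
step 21 propose(1,'r'): 1={lead,t=1,log=w,p,r}

1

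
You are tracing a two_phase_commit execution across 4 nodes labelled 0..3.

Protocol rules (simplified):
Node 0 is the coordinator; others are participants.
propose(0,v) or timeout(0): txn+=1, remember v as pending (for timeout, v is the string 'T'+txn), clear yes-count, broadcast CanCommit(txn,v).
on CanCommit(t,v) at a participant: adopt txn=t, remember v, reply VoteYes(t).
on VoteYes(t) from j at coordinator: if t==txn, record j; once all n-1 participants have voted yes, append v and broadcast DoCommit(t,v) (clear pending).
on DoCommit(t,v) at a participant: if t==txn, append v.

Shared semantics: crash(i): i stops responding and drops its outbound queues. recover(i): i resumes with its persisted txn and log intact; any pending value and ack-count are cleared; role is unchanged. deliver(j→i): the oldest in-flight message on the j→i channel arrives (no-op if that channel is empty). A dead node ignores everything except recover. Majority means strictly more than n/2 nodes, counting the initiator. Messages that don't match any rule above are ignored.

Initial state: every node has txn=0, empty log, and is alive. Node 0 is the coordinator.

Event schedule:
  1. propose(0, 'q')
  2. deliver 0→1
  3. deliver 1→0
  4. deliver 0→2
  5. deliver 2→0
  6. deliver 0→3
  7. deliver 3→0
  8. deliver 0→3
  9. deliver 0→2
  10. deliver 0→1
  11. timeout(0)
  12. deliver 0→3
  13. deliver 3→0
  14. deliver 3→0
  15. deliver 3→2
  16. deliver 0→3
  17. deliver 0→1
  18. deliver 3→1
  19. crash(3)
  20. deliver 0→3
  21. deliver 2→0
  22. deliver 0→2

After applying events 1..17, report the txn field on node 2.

1

1. propose(0,'q'):  <0:coor t1 ->
2. deliver 0→1:  <1:part t1 ->
3. deliver 1→0:  nop
4. deliver 0→2:  <2:part t1 ->
5. deliver 2→0:  nop
6. deliver 0→3:  <3:part t1 ->
7. deliver 3→0:  <0:coor t1 q>
8. deliver 0→3:  <3:part t1 q>
9. deliver 0→2:  <2:part t1 q>
10. deliver 0→1:  <1:part t1 q>
11. timeout(0):  <0:coor t2 q>
12. deliver 0→3:  <3:part t2 q>
13. deliver 3→0:  nop
14. deliver 3→0:  nop
15. deliver 3→2:  nop
16. deliver 0→3:  nop
17. deliver 0→1:  <1:part t2 q>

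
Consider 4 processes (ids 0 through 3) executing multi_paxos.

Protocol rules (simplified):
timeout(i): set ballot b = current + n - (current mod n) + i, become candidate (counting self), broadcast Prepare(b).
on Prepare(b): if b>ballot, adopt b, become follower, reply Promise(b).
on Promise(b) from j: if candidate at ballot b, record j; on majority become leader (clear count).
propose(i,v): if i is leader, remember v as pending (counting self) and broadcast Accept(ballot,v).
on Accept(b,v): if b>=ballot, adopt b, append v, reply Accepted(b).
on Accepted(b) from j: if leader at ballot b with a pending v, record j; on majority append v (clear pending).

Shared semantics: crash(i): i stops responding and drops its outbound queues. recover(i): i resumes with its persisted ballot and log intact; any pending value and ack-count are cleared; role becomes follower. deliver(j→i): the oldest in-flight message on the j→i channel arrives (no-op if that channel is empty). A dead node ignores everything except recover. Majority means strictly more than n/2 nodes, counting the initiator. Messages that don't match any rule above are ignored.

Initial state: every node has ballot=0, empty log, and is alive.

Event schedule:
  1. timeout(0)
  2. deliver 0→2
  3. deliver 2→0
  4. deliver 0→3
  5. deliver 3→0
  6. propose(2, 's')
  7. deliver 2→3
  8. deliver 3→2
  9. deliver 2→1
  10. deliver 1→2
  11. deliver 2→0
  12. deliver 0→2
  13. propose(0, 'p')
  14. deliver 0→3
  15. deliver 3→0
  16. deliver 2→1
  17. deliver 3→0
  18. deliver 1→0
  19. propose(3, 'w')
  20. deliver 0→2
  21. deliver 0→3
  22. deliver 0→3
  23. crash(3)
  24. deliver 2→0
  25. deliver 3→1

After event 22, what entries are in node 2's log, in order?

step 1 timeout(0): 0={cand,b=4,log=-}
step 2 deliver 0→2: 2={foll,b=4,log=-}
step 3 deliver 2→0: —
step 4 deliver 0→3: 3={foll,b=4,log=-}
step 5 deliver 3→0: 0={lead,b=4,log=-}
step 6 propose(2,'s'): —
step 7 deliver 2→3: —
step 8 deliver 3→2: —
step 9 deliver 2→1: —
step 10 deliver 1→2: —
step 11 deliver 2→0: —
step 12 deliver 0→2: —
step 13 propose(0,'p'): —
step 14 deliver 0→3: 3={foll,b=4,log=p}
step 15 deliver 3→0: —
step 16 deliver 2→1: —
step 17 deliver 3→0: —
step 18 deliver 1→0: —
step 19 propose(3,'w'): —
step 20 deliver 0→2: 2={foll,b=4,log=p}
step 21 deliver 0→3: —
step 22 deliver 0→3: —

p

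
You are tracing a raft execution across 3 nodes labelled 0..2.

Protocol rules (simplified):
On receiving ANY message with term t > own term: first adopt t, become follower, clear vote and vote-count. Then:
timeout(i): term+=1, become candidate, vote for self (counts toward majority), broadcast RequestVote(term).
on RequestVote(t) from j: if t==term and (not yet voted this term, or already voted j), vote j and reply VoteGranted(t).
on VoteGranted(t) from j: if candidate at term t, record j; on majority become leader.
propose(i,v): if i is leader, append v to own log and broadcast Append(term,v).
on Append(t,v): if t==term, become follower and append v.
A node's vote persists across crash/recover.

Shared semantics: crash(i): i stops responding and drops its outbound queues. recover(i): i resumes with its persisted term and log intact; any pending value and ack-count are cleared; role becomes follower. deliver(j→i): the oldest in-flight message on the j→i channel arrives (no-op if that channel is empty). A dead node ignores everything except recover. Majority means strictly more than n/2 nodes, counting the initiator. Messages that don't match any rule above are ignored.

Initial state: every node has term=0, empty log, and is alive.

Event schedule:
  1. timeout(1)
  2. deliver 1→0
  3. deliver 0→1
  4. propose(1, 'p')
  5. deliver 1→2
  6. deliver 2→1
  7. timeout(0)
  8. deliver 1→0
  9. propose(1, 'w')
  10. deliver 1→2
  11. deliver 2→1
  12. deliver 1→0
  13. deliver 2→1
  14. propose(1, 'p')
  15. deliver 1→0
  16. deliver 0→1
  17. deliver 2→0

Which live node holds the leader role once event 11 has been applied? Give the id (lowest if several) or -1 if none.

step 1 timeout(1): 1={cand,t=1,log=-}
step 2 deliver 1→0: 0={foll,t=1,log=-}
step 3 deliver 0→1: 1={lead,t=1,log=-}
step 4 propose(1,'p'): 1={lead,t=1,log=p}
step 5 deliver 1→2: 2={foll,t=1,log=-}
step 6 deliver 2→1: —
step 7 timeout(0): 0={cand,t=2,log=-}
step 8 deliver 1→0: —
step 9 propose(1,'w'): 1={lead,t=1,log=p,w}
step 10 deliver 1→2: 2={foll,t=1,log=p}
step 11 deliver 2→1: —

1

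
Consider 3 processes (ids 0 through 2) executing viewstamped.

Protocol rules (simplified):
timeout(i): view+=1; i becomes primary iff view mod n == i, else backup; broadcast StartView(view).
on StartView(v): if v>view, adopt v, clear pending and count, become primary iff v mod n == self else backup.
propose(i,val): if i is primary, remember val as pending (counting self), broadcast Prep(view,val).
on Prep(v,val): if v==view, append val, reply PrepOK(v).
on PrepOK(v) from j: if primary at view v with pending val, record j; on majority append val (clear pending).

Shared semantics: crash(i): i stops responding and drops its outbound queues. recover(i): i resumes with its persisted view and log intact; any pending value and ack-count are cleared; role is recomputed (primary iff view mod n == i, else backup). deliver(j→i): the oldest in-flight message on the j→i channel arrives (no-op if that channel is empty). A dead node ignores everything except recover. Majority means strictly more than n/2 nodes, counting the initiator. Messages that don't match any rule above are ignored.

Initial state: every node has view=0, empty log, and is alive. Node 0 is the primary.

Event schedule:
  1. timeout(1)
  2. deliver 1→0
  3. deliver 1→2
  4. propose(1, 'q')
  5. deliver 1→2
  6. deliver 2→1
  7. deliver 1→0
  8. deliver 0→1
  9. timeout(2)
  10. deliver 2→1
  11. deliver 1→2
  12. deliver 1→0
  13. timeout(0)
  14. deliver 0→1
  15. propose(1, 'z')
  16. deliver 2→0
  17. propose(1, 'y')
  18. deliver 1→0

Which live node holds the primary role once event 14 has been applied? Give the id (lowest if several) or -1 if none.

e1 timeout(1): 1[prim,v=1,-]
e2 deliver 1→0: 0[back,v=1,-]
e3 deliver 1→2: 2[back,v=1,-]
e4 propose(1,'q'): ·
e5 deliver 1→2: 2[back,v=1,q]
e6 deliver 2→1: 1[prim,v=1,q]
e7 deliver 1→0: 0[back,v=1,q]
e8 deliver 0→1: ·
e9 timeout(2): 2[prim,v=2,q]
e10 deliver 2→1: 1[back,v=2,q]
e11 deliver 1→2: ·
e12 deliver 1→0: ·
e13 timeout(0): 0[back,v=2,q]
e14 deliver 0→1: ·

2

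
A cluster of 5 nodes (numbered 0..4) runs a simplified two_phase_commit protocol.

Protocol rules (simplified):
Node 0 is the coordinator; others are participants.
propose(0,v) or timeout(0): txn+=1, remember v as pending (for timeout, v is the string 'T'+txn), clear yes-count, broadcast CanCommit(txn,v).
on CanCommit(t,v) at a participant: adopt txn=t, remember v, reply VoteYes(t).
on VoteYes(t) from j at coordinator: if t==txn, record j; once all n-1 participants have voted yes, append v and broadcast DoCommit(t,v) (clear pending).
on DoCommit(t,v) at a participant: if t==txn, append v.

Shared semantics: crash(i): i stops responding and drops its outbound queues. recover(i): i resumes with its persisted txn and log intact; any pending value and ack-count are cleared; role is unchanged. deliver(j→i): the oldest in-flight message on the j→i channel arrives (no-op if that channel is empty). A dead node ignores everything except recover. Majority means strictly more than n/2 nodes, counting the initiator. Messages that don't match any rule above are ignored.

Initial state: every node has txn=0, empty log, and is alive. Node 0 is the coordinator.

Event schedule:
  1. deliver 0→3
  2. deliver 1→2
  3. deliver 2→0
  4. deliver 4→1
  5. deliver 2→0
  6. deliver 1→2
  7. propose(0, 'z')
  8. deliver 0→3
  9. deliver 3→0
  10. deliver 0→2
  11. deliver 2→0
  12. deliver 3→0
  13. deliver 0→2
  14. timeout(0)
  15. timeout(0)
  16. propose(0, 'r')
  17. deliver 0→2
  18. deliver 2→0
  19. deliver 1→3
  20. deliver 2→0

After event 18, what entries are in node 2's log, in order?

empty

after 1 — deliver 0→3: ·
after 2 — deliver 1→2: ·
after 3 — deliver 2→0: ·
after 4 — deliver 4→1: ·
after 5 — deliver 2→0: ·
after 6 — deliver 1→2: ·
after 7 — propose(0,'z'): n0:coor/t1/[-]
after 8 — deliver 0→3: n3:part/t1/[-]
after 9 — deliver 3→0: ·
after 10 — deliver 0→2: n2:part/t1/[-]
after 11 — deliver 2→0: ·
after 12 — deliver 3→0: ·
after 13 — deliver 0→2: ·
after 14 — timeout(0): n0:coor/t2/[-]
after 15 — timeout(0): n0:coor/t3/[-]
after 16 — propose(0,'r'): n0:coor/t4/[-]
after 17 — deliver 0→2: n2:part/t2/[-]
after 18 — deliver 2→0: ·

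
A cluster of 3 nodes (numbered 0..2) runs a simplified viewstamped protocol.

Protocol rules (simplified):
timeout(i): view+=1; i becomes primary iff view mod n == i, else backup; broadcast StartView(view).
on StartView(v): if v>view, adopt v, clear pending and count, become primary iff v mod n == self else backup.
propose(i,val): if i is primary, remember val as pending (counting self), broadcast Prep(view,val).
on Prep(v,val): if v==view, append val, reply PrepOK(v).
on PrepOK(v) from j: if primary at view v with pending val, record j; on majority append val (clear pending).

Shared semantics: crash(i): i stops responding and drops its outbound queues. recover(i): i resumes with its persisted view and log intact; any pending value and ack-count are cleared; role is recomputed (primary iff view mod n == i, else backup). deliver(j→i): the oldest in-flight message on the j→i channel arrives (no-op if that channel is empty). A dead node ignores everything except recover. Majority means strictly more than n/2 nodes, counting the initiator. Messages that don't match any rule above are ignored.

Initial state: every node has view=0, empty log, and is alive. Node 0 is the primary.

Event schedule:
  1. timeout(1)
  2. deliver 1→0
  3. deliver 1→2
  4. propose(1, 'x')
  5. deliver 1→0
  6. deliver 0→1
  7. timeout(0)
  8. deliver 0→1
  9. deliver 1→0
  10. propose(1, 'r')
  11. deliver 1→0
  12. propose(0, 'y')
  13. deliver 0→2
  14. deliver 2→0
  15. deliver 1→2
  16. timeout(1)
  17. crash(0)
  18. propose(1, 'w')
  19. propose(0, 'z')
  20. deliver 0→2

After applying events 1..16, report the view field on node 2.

after 1 — timeout(1): n1:prim/v1/[-]
after 2 — deliver 1→0: n0:back/v1/[-]
after 3 — deliver 1→2: n2:back/v1/[-]
after 4 — propose(1,'x'): ·
after 5 — deliver 1→0: n0:back/v1/[x]
after 6 — deliver 0→1: n1:prim/v1/[x]
after 7 — timeout(0): n0:back/v2/[x]
after 8 — deliver 0→1: n1:back/v2/[x]
after 9 — deliver 1→0: ·
after 10 — propose(1,'r'): ·
after 11 — deliver 1→0: ·
after 12 — propose(0,'y'): ·
after 13 — deliver 0→2: n2:prim/v2/[-]
after 14 — deliver 2→0: ·
after 15 — deliver 1→2: ·
after 16 — timeout(1): n1:back/v3/[x]

2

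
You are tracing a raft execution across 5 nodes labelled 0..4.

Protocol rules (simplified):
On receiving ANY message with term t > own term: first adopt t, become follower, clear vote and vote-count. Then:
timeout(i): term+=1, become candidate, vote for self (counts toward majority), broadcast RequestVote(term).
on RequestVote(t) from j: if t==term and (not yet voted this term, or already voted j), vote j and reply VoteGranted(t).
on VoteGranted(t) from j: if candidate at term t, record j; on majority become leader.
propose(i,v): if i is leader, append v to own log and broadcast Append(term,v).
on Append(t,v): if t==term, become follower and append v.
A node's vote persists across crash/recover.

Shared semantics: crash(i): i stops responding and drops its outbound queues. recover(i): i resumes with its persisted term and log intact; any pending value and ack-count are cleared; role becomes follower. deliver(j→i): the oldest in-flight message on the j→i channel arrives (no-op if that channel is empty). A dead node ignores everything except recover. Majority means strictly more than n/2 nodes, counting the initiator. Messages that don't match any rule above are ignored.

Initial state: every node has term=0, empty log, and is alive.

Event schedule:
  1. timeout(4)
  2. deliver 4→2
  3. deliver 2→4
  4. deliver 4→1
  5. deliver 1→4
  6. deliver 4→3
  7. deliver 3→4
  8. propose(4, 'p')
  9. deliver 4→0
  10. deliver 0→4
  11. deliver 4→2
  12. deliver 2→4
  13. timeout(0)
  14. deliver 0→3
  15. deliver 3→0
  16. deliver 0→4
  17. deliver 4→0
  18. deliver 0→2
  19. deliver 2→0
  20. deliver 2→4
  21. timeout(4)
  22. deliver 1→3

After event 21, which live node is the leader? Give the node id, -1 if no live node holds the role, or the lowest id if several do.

0

e1 timeout(4): 4[cand,t=1,-]
e2 deliver 4→2: 2[foll,t=1,-]
e3 deliver 2→4: ·
e4 deliver 4→1: 1[foll,t=1,-]
e5 deliver 1→4: 4[lead,t=1,-]
e6 deliver 4→3: 3[foll,t=1,-]
e7 deliver 3→4: ·
e8 propose(4,'p'): 4[lead,t=1,p]
e9 deliver 4→0: 0[foll,t=1,-]
e10 deliver 0→4: ·
e11 deliver 4→2: 2[foll,t=1,p]
e12 deliver 2→4: ·
e13 timeout(0): 0[cand,t=2,-]
e14 deliver 0→3: 3[foll,t=2,-]
e15 deliver 3→0: ·
e16 deliver 0→4: 4[foll,t=2,p]
e17 deliver 4→0: ·
e18 deliver 0→2: 2[foll,t=2,p]
e19 deliver 2→0: 0[lead,t=2,-]
e20 deliver 2→4: ·
e21 timeout(4): 4[cand,t=3,p]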